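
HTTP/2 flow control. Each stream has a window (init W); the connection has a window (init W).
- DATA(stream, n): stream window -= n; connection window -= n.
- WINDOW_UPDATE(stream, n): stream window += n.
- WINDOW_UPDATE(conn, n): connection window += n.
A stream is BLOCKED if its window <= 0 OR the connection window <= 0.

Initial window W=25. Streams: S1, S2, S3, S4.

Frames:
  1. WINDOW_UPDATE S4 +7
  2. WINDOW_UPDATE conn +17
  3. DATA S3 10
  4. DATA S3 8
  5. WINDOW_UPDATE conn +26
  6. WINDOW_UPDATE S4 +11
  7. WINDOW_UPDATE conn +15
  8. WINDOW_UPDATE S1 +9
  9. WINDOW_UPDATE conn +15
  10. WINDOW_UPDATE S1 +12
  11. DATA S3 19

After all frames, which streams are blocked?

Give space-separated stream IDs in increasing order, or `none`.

Op 1: conn=25 S1=25 S2=25 S3=25 S4=32 blocked=[]
Op 2: conn=42 S1=25 S2=25 S3=25 S4=32 blocked=[]
Op 3: conn=32 S1=25 S2=25 S3=15 S4=32 blocked=[]
Op 4: conn=24 S1=25 S2=25 S3=7 S4=32 blocked=[]
Op 5: conn=50 S1=25 S2=25 S3=7 S4=32 blocked=[]
Op 6: conn=50 S1=25 S2=25 S3=7 S4=43 blocked=[]
Op 7: conn=65 S1=25 S2=25 S3=7 S4=43 blocked=[]
Op 8: conn=65 S1=34 S2=25 S3=7 S4=43 blocked=[]
Op 9: conn=80 S1=34 S2=25 S3=7 S4=43 blocked=[]
Op 10: conn=80 S1=46 S2=25 S3=7 S4=43 blocked=[]
Op 11: conn=61 S1=46 S2=25 S3=-12 S4=43 blocked=[3]

Answer: S3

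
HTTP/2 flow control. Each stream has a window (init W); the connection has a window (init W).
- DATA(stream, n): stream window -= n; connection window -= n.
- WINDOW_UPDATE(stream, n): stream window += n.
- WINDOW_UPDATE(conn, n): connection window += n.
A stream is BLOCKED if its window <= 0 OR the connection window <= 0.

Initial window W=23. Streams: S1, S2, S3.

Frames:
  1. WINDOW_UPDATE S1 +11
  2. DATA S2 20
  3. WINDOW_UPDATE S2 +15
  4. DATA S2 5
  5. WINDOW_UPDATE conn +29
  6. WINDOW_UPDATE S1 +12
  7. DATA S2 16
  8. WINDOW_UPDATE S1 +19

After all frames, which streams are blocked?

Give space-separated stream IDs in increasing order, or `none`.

Answer: S2

Derivation:
Op 1: conn=23 S1=34 S2=23 S3=23 blocked=[]
Op 2: conn=3 S1=34 S2=3 S3=23 blocked=[]
Op 3: conn=3 S1=34 S2=18 S3=23 blocked=[]
Op 4: conn=-2 S1=34 S2=13 S3=23 blocked=[1, 2, 3]
Op 5: conn=27 S1=34 S2=13 S3=23 blocked=[]
Op 6: conn=27 S1=46 S2=13 S3=23 blocked=[]
Op 7: conn=11 S1=46 S2=-3 S3=23 blocked=[2]
Op 8: conn=11 S1=65 S2=-3 S3=23 blocked=[2]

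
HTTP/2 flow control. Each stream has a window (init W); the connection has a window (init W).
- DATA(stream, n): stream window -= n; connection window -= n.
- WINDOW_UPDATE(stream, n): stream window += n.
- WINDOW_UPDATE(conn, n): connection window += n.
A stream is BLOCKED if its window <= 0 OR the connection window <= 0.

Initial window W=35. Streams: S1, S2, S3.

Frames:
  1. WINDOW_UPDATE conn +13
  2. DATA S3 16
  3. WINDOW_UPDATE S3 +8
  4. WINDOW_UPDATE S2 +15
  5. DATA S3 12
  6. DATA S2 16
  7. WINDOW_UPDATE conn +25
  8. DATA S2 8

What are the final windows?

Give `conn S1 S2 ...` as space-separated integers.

Op 1: conn=48 S1=35 S2=35 S3=35 blocked=[]
Op 2: conn=32 S1=35 S2=35 S3=19 blocked=[]
Op 3: conn=32 S1=35 S2=35 S3=27 blocked=[]
Op 4: conn=32 S1=35 S2=50 S3=27 blocked=[]
Op 5: conn=20 S1=35 S2=50 S3=15 blocked=[]
Op 6: conn=4 S1=35 S2=34 S3=15 blocked=[]
Op 7: conn=29 S1=35 S2=34 S3=15 blocked=[]
Op 8: conn=21 S1=35 S2=26 S3=15 blocked=[]

Answer: 21 35 26 15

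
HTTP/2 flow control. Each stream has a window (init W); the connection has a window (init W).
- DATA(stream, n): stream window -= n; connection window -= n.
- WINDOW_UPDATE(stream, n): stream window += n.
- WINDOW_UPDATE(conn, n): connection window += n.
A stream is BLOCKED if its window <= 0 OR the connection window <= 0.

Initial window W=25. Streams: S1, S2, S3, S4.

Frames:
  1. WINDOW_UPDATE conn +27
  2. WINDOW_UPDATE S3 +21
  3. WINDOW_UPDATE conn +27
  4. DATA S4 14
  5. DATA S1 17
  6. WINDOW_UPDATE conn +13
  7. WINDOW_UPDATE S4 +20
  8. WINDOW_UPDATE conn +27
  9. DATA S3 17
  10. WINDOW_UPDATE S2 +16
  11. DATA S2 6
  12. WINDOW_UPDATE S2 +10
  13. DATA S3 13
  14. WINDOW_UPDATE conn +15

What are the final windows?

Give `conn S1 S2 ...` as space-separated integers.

Op 1: conn=52 S1=25 S2=25 S3=25 S4=25 blocked=[]
Op 2: conn=52 S1=25 S2=25 S3=46 S4=25 blocked=[]
Op 3: conn=79 S1=25 S2=25 S3=46 S4=25 blocked=[]
Op 4: conn=65 S1=25 S2=25 S3=46 S4=11 blocked=[]
Op 5: conn=48 S1=8 S2=25 S3=46 S4=11 blocked=[]
Op 6: conn=61 S1=8 S2=25 S3=46 S4=11 blocked=[]
Op 7: conn=61 S1=8 S2=25 S3=46 S4=31 blocked=[]
Op 8: conn=88 S1=8 S2=25 S3=46 S4=31 blocked=[]
Op 9: conn=71 S1=8 S2=25 S3=29 S4=31 blocked=[]
Op 10: conn=71 S1=8 S2=41 S3=29 S4=31 blocked=[]
Op 11: conn=65 S1=8 S2=35 S3=29 S4=31 blocked=[]
Op 12: conn=65 S1=8 S2=45 S3=29 S4=31 blocked=[]
Op 13: conn=52 S1=8 S2=45 S3=16 S4=31 blocked=[]
Op 14: conn=67 S1=8 S2=45 S3=16 S4=31 blocked=[]

Answer: 67 8 45 16 31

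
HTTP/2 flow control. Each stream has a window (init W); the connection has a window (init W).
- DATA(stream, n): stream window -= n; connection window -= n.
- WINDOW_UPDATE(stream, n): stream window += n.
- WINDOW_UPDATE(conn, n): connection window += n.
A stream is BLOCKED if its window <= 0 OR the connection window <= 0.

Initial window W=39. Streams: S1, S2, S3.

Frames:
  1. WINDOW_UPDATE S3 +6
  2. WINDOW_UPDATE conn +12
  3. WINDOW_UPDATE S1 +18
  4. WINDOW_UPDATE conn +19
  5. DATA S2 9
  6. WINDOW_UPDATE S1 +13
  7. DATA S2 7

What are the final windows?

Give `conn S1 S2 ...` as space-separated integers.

Op 1: conn=39 S1=39 S2=39 S3=45 blocked=[]
Op 2: conn=51 S1=39 S2=39 S3=45 blocked=[]
Op 3: conn=51 S1=57 S2=39 S3=45 blocked=[]
Op 4: conn=70 S1=57 S2=39 S3=45 blocked=[]
Op 5: conn=61 S1=57 S2=30 S3=45 blocked=[]
Op 6: conn=61 S1=70 S2=30 S3=45 blocked=[]
Op 7: conn=54 S1=70 S2=23 S3=45 blocked=[]

Answer: 54 70 23 45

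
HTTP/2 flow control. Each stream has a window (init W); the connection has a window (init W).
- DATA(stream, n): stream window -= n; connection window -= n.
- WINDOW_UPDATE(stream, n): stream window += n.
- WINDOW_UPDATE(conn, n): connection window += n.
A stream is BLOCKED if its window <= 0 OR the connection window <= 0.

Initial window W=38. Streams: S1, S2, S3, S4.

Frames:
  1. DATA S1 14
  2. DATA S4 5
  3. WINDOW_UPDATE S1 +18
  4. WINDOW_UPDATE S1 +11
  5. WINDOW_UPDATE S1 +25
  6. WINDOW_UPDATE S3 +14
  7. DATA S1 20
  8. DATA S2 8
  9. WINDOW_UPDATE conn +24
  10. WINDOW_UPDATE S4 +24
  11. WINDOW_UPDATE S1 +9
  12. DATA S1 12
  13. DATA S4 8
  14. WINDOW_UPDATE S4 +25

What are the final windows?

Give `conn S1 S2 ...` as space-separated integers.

Answer: -5 55 30 52 74

Derivation:
Op 1: conn=24 S1=24 S2=38 S3=38 S4=38 blocked=[]
Op 2: conn=19 S1=24 S2=38 S3=38 S4=33 blocked=[]
Op 3: conn=19 S1=42 S2=38 S3=38 S4=33 blocked=[]
Op 4: conn=19 S1=53 S2=38 S3=38 S4=33 blocked=[]
Op 5: conn=19 S1=78 S2=38 S3=38 S4=33 blocked=[]
Op 6: conn=19 S1=78 S2=38 S3=52 S4=33 blocked=[]
Op 7: conn=-1 S1=58 S2=38 S3=52 S4=33 blocked=[1, 2, 3, 4]
Op 8: conn=-9 S1=58 S2=30 S3=52 S4=33 blocked=[1, 2, 3, 4]
Op 9: conn=15 S1=58 S2=30 S3=52 S4=33 blocked=[]
Op 10: conn=15 S1=58 S2=30 S3=52 S4=57 blocked=[]
Op 11: conn=15 S1=67 S2=30 S3=52 S4=57 blocked=[]
Op 12: conn=3 S1=55 S2=30 S3=52 S4=57 blocked=[]
Op 13: conn=-5 S1=55 S2=30 S3=52 S4=49 blocked=[1, 2, 3, 4]
Op 14: conn=-5 S1=55 S2=30 S3=52 S4=74 blocked=[1, 2, 3, 4]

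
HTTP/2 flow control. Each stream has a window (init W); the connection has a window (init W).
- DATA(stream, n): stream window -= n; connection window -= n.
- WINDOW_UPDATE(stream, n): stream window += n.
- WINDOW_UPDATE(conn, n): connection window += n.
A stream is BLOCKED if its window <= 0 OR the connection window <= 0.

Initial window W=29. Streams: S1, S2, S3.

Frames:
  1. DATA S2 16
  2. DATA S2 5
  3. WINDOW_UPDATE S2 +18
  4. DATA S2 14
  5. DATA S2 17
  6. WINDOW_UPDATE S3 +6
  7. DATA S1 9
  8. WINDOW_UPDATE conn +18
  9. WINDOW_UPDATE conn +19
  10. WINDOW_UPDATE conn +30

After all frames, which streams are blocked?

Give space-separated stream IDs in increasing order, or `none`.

Op 1: conn=13 S1=29 S2=13 S3=29 blocked=[]
Op 2: conn=8 S1=29 S2=8 S3=29 blocked=[]
Op 3: conn=8 S1=29 S2=26 S3=29 blocked=[]
Op 4: conn=-6 S1=29 S2=12 S3=29 blocked=[1, 2, 3]
Op 5: conn=-23 S1=29 S2=-5 S3=29 blocked=[1, 2, 3]
Op 6: conn=-23 S1=29 S2=-5 S3=35 blocked=[1, 2, 3]
Op 7: conn=-32 S1=20 S2=-5 S3=35 blocked=[1, 2, 3]
Op 8: conn=-14 S1=20 S2=-5 S3=35 blocked=[1, 2, 3]
Op 9: conn=5 S1=20 S2=-5 S3=35 blocked=[2]
Op 10: conn=35 S1=20 S2=-5 S3=35 blocked=[2]

Answer: S2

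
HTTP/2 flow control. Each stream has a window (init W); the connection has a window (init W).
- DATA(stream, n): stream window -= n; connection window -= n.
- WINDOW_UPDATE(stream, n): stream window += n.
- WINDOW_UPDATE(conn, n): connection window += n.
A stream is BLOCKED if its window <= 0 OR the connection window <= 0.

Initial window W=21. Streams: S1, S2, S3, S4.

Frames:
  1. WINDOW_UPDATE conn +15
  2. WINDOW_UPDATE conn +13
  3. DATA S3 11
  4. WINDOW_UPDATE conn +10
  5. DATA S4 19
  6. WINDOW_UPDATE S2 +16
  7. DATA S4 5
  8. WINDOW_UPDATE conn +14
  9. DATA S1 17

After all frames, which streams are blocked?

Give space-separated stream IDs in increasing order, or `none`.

Op 1: conn=36 S1=21 S2=21 S3=21 S4=21 blocked=[]
Op 2: conn=49 S1=21 S2=21 S3=21 S4=21 blocked=[]
Op 3: conn=38 S1=21 S2=21 S3=10 S4=21 blocked=[]
Op 4: conn=48 S1=21 S2=21 S3=10 S4=21 blocked=[]
Op 5: conn=29 S1=21 S2=21 S3=10 S4=2 blocked=[]
Op 6: conn=29 S1=21 S2=37 S3=10 S4=2 blocked=[]
Op 7: conn=24 S1=21 S2=37 S3=10 S4=-3 blocked=[4]
Op 8: conn=38 S1=21 S2=37 S3=10 S4=-3 blocked=[4]
Op 9: conn=21 S1=4 S2=37 S3=10 S4=-3 blocked=[4]

Answer: S4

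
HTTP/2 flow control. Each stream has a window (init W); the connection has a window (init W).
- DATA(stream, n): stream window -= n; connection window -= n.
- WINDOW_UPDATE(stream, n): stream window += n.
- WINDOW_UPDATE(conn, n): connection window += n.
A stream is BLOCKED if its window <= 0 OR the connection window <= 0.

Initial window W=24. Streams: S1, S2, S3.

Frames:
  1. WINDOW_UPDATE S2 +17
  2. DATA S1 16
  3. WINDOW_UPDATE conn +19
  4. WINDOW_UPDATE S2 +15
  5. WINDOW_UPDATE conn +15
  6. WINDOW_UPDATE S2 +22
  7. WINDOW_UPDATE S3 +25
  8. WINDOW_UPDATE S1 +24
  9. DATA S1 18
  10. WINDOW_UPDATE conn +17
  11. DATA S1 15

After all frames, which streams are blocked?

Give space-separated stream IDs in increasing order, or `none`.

Op 1: conn=24 S1=24 S2=41 S3=24 blocked=[]
Op 2: conn=8 S1=8 S2=41 S3=24 blocked=[]
Op 3: conn=27 S1=8 S2=41 S3=24 blocked=[]
Op 4: conn=27 S1=8 S2=56 S3=24 blocked=[]
Op 5: conn=42 S1=8 S2=56 S3=24 blocked=[]
Op 6: conn=42 S1=8 S2=78 S3=24 blocked=[]
Op 7: conn=42 S1=8 S2=78 S3=49 blocked=[]
Op 8: conn=42 S1=32 S2=78 S3=49 blocked=[]
Op 9: conn=24 S1=14 S2=78 S3=49 blocked=[]
Op 10: conn=41 S1=14 S2=78 S3=49 blocked=[]
Op 11: conn=26 S1=-1 S2=78 S3=49 blocked=[1]

Answer: S1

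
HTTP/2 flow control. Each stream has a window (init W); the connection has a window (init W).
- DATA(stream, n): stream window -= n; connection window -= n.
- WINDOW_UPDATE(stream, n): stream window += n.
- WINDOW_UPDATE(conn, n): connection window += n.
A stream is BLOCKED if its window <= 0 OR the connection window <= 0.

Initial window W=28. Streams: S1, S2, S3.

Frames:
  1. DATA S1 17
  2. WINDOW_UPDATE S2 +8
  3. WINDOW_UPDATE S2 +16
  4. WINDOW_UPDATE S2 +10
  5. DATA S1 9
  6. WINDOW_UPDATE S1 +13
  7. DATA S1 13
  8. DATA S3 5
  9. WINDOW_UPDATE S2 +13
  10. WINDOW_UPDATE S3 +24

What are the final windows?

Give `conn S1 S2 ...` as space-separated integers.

Answer: -16 2 75 47

Derivation:
Op 1: conn=11 S1=11 S2=28 S3=28 blocked=[]
Op 2: conn=11 S1=11 S2=36 S3=28 blocked=[]
Op 3: conn=11 S1=11 S2=52 S3=28 blocked=[]
Op 4: conn=11 S1=11 S2=62 S3=28 blocked=[]
Op 5: conn=2 S1=2 S2=62 S3=28 blocked=[]
Op 6: conn=2 S1=15 S2=62 S3=28 blocked=[]
Op 7: conn=-11 S1=2 S2=62 S3=28 blocked=[1, 2, 3]
Op 8: conn=-16 S1=2 S2=62 S3=23 blocked=[1, 2, 3]
Op 9: conn=-16 S1=2 S2=75 S3=23 blocked=[1, 2, 3]
Op 10: conn=-16 S1=2 S2=75 S3=47 blocked=[1, 2, 3]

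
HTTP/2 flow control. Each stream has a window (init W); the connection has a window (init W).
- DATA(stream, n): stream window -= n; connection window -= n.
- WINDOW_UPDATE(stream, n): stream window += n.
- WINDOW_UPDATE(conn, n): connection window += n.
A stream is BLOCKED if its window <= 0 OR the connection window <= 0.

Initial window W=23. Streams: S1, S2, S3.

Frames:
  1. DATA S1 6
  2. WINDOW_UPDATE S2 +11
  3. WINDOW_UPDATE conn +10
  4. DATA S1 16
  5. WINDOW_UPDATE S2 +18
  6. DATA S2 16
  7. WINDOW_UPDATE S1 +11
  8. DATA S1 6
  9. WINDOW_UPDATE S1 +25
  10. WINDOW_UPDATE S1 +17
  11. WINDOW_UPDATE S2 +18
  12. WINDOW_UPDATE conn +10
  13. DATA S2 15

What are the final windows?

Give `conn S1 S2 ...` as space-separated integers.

Answer: -16 48 39 23

Derivation:
Op 1: conn=17 S1=17 S2=23 S3=23 blocked=[]
Op 2: conn=17 S1=17 S2=34 S3=23 blocked=[]
Op 3: conn=27 S1=17 S2=34 S3=23 blocked=[]
Op 4: conn=11 S1=1 S2=34 S3=23 blocked=[]
Op 5: conn=11 S1=1 S2=52 S3=23 blocked=[]
Op 6: conn=-5 S1=1 S2=36 S3=23 blocked=[1, 2, 3]
Op 7: conn=-5 S1=12 S2=36 S3=23 blocked=[1, 2, 3]
Op 8: conn=-11 S1=6 S2=36 S3=23 blocked=[1, 2, 3]
Op 9: conn=-11 S1=31 S2=36 S3=23 blocked=[1, 2, 3]
Op 10: conn=-11 S1=48 S2=36 S3=23 blocked=[1, 2, 3]
Op 11: conn=-11 S1=48 S2=54 S3=23 blocked=[1, 2, 3]
Op 12: conn=-1 S1=48 S2=54 S3=23 blocked=[1, 2, 3]
Op 13: conn=-16 S1=48 S2=39 S3=23 blocked=[1, 2, 3]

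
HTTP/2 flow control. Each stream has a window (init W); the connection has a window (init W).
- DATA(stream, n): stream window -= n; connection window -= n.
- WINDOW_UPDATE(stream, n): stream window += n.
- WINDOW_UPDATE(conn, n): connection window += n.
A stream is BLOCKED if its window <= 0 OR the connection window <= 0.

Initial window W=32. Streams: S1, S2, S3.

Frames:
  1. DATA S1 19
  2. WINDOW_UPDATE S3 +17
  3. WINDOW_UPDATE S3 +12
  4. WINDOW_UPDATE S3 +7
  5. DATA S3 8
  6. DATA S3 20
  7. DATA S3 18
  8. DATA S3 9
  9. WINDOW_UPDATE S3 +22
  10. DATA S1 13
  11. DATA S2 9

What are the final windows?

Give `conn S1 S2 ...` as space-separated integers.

Op 1: conn=13 S1=13 S2=32 S3=32 blocked=[]
Op 2: conn=13 S1=13 S2=32 S3=49 blocked=[]
Op 3: conn=13 S1=13 S2=32 S3=61 blocked=[]
Op 4: conn=13 S1=13 S2=32 S3=68 blocked=[]
Op 5: conn=5 S1=13 S2=32 S3=60 blocked=[]
Op 6: conn=-15 S1=13 S2=32 S3=40 blocked=[1, 2, 3]
Op 7: conn=-33 S1=13 S2=32 S3=22 blocked=[1, 2, 3]
Op 8: conn=-42 S1=13 S2=32 S3=13 blocked=[1, 2, 3]
Op 9: conn=-42 S1=13 S2=32 S3=35 blocked=[1, 2, 3]
Op 10: conn=-55 S1=0 S2=32 S3=35 blocked=[1, 2, 3]
Op 11: conn=-64 S1=0 S2=23 S3=35 blocked=[1, 2, 3]

Answer: -64 0 23 35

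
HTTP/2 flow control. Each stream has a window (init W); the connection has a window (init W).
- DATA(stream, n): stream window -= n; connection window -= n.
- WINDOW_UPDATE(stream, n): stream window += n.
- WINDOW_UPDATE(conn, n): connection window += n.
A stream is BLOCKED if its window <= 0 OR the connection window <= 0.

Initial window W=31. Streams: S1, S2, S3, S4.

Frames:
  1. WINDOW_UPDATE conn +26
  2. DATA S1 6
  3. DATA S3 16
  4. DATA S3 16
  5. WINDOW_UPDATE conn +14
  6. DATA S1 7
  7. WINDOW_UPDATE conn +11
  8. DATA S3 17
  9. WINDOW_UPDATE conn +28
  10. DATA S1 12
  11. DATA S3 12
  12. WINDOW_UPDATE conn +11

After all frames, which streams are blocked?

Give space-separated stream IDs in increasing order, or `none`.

Op 1: conn=57 S1=31 S2=31 S3=31 S4=31 blocked=[]
Op 2: conn=51 S1=25 S2=31 S3=31 S4=31 blocked=[]
Op 3: conn=35 S1=25 S2=31 S3=15 S4=31 blocked=[]
Op 4: conn=19 S1=25 S2=31 S3=-1 S4=31 blocked=[3]
Op 5: conn=33 S1=25 S2=31 S3=-1 S4=31 blocked=[3]
Op 6: conn=26 S1=18 S2=31 S3=-1 S4=31 blocked=[3]
Op 7: conn=37 S1=18 S2=31 S3=-1 S4=31 blocked=[3]
Op 8: conn=20 S1=18 S2=31 S3=-18 S4=31 blocked=[3]
Op 9: conn=48 S1=18 S2=31 S3=-18 S4=31 blocked=[3]
Op 10: conn=36 S1=6 S2=31 S3=-18 S4=31 blocked=[3]
Op 11: conn=24 S1=6 S2=31 S3=-30 S4=31 blocked=[3]
Op 12: conn=35 S1=6 S2=31 S3=-30 S4=31 blocked=[3]

Answer: S3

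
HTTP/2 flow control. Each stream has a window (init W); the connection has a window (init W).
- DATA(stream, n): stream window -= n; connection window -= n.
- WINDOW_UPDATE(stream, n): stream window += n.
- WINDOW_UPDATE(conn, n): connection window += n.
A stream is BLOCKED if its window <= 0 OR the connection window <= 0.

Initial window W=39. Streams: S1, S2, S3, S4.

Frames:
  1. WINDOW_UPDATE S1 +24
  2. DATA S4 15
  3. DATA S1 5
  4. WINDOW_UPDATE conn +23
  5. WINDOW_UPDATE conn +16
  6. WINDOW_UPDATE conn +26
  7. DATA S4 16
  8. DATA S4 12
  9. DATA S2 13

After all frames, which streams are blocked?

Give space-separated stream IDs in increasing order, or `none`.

Op 1: conn=39 S1=63 S2=39 S3=39 S4=39 blocked=[]
Op 2: conn=24 S1=63 S2=39 S3=39 S4=24 blocked=[]
Op 3: conn=19 S1=58 S2=39 S3=39 S4=24 blocked=[]
Op 4: conn=42 S1=58 S2=39 S3=39 S4=24 blocked=[]
Op 5: conn=58 S1=58 S2=39 S3=39 S4=24 blocked=[]
Op 6: conn=84 S1=58 S2=39 S3=39 S4=24 blocked=[]
Op 7: conn=68 S1=58 S2=39 S3=39 S4=8 blocked=[]
Op 8: conn=56 S1=58 S2=39 S3=39 S4=-4 blocked=[4]
Op 9: conn=43 S1=58 S2=26 S3=39 S4=-4 blocked=[4]

Answer: S4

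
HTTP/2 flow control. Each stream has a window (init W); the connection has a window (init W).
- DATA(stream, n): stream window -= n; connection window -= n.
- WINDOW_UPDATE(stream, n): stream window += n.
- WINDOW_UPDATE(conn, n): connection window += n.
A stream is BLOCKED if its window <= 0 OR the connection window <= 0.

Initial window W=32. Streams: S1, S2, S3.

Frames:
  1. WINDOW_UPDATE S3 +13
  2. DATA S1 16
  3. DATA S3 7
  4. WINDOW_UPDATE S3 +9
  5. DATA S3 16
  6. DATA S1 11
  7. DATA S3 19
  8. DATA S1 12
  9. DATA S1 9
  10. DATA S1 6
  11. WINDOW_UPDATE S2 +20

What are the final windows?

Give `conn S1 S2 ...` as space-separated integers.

Answer: -64 -22 52 12

Derivation:
Op 1: conn=32 S1=32 S2=32 S3=45 blocked=[]
Op 2: conn=16 S1=16 S2=32 S3=45 blocked=[]
Op 3: conn=9 S1=16 S2=32 S3=38 blocked=[]
Op 4: conn=9 S1=16 S2=32 S3=47 blocked=[]
Op 5: conn=-7 S1=16 S2=32 S3=31 blocked=[1, 2, 3]
Op 6: conn=-18 S1=5 S2=32 S3=31 blocked=[1, 2, 3]
Op 7: conn=-37 S1=5 S2=32 S3=12 blocked=[1, 2, 3]
Op 8: conn=-49 S1=-7 S2=32 S3=12 blocked=[1, 2, 3]
Op 9: conn=-58 S1=-16 S2=32 S3=12 blocked=[1, 2, 3]
Op 10: conn=-64 S1=-22 S2=32 S3=12 blocked=[1, 2, 3]
Op 11: conn=-64 S1=-22 S2=52 S3=12 blocked=[1, 2, 3]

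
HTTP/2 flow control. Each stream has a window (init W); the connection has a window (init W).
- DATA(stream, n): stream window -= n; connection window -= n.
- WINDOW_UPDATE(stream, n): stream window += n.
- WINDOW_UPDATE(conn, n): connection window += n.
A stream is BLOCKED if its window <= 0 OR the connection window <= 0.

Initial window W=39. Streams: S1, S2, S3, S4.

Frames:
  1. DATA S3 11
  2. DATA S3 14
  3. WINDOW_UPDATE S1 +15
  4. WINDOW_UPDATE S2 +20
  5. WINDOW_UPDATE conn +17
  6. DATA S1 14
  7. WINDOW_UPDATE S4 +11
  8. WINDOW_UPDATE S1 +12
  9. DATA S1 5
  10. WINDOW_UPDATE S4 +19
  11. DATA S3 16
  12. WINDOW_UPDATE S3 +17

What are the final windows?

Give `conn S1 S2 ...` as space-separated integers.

Answer: -4 47 59 15 69

Derivation:
Op 1: conn=28 S1=39 S2=39 S3=28 S4=39 blocked=[]
Op 2: conn=14 S1=39 S2=39 S3=14 S4=39 blocked=[]
Op 3: conn=14 S1=54 S2=39 S3=14 S4=39 blocked=[]
Op 4: conn=14 S1=54 S2=59 S3=14 S4=39 blocked=[]
Op 5: conn=31 S1=54 S2=59 S3=14 S4=39 blocked=[]
Op 6: conn=17 S1=40 S2=59 S3=14 S4=39 blocked=[]
Op 7: conn=17 S1=40 S2=59 S3=14 S4=50 blocked=[]
Op 8: conn=17 S1=52 S2=59 S3=14 S4=50 blocked=[]
Op 9: conn=12 S1=47 S2=59 S3=14 S4=50 blocked=[]
Op 10: conn=12 S1=47 S2=59 S3=14 S4=69 blocked=[]
Op 11: conn=-4 S1=47 S2=59 S3=-2 S4=69 blocked=[1, 2, 3, 4]
Op 12: conn=-4 S1=47 S2=59 S3=15 S4=69 blocked=[1, 2, 3, 4]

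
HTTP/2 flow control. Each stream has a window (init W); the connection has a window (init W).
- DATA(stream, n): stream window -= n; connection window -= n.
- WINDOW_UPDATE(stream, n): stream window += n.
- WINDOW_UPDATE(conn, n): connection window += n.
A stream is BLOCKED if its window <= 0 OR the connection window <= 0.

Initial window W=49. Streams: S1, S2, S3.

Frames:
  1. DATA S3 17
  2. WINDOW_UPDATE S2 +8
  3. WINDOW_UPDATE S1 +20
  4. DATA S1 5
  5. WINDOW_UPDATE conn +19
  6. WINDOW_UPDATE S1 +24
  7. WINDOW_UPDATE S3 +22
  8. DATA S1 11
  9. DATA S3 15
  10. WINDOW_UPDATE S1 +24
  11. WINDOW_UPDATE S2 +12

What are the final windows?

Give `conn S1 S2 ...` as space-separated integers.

Op 1: conn=32 S1=49 S2=49 S3=32 blocked=[]
Op 2: conn=32 S1=49 S2=57 S3=32 blocked=[]
Op 3: conn=32 S1=69 S2=57 S3=32 blocked=[]
Op 4: conn=27 S1=64 S2=57 S3=32 blocked=[]
Op 5: conn=46 S1=64 S2=57 S3=32 blocked=[]
Op 6: conn=46 S1=88 S2=57 S3=32 blocked=[]
Op 7: conn=46 S1=88 S2=57 S3=54 blocked=[]
Op 8: conn=35 S1=77 S2=57 S3=54 blocked=[]
Op 9: conn=20 S1=77 S2=57 S3=39 blocked=[]
Op 10: conn=20 S1=101 S2=57 S3=39 blocked=[]
Op 11: conn=20 S1=101 S2=69 S3=39 blocked=[]

Answer: 20 101 69 39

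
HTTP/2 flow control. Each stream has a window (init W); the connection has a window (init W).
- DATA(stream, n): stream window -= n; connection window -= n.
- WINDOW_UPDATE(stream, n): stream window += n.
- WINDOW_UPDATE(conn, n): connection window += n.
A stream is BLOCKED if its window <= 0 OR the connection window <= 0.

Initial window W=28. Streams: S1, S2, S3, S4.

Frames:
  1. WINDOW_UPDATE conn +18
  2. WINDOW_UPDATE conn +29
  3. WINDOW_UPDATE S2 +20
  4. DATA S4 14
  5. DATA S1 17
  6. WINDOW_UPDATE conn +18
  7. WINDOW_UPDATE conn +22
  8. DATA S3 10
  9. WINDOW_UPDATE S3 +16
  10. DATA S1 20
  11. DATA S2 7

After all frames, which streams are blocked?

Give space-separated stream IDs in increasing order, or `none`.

Answer: S1

Derivation:
Op 1: conn=46 S1=28 S2=28 S3=28 S4=28 blocked=[]
Op 2: conn=75 S1=28 S2=28 S3=28 S4=28 blocked=[]
Op 3: conn=75 S1=28 S2=48 S3=28 S4=28 blocked=[]
Op 4: conn=61 S1=28 S2=48 S3=28 S4=14 blocked=[]
Op 5: conn=44 S1=11 S2=48 S3=28 S4=14 blocked=[]
Op 6: conn=62 S1=11 S2=48 S3=28 S4=14 blocked=[]
Op 7: conn=84 S1=11 S2=48 S3=28 S4=14 blocked=[]
Op 8: conn=74 S1=11 S2=48 S3=18 S4=14 blocked=[]
Op 9: conn=74 S1=11 S2=48 S3=34 S4=14 blocked=[]
Op 10: conn=54 S1=-9 S2=48 S3=34 S4=14 blocked=[1]
Op 11: conn=47 S1=-9 S2=41 S3=34 S4=14 blocked=[1]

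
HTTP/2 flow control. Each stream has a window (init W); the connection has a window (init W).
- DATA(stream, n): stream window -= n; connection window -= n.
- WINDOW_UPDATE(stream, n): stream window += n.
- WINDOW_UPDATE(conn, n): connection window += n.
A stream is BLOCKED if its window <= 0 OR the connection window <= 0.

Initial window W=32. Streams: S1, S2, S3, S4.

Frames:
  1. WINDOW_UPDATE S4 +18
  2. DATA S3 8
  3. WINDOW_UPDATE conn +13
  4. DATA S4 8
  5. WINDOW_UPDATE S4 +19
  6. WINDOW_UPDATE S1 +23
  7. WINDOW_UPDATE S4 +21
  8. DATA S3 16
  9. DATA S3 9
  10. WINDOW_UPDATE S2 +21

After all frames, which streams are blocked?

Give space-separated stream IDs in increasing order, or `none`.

Op 1: conn=32 S1=32 S2=32 S3=32 S4=50 blocked=[]
Op 2: conn=24 S1=32 S2=32 S3=24 S4=50 blocked=[]
Op 3: conn=37 S1=32 S2=32 S3=24 S4=50 blocked=[]
Op 4: conn=29 S1=32 S2=32 S3=24 S4=42 blocked=[]
Op 5: conn=29 S1=32 S2=32 S3=24 S4=61 blocked=[]
Op 6: conn=29 S1=55 S2=32 S3=24 S4=61 blocked=[]
Op 7: conn=29 S1=55 S2=32 S3=24 S4=82 blocked=[]
Op 8: conn=13 S1=55 S2=32 S3=8 S4=82 blocked=[]
Op 9: conn=4 S1=55 S2=32 S3=-1 S4=82 blocked=[3]
Op 10: conn=4 S1=55 S2=53 S3=-1 S4=82 blocked=[3]

Answer: S3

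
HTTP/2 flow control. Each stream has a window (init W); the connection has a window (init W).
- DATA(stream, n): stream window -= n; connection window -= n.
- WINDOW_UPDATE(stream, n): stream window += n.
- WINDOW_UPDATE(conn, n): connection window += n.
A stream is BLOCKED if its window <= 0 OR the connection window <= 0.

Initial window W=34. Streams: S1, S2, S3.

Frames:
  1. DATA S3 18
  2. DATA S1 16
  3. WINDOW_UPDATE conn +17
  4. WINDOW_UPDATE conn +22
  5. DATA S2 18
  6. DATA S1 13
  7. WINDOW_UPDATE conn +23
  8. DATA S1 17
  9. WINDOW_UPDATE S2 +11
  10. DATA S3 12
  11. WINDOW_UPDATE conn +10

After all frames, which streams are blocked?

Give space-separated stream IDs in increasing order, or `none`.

Op 1: conn=16 S1=34 S2=34 S3=16 blocked=[]
Op 2: conn=0 S1=18 S2=34 S3=16 blocked=[1, 2, 3]
Op 3: conn=17 S1=18 S2=34 S3=16 blocked=[]
Op 4: conn=39 S1=18 S2=34 S3=16 blocked=[]
Op 5: conn=21 S1=18 S2=16 S3=16 blocked=[]
Op 6: conn=8 S1=5 S2=16 S3=16 blocked=[]
Op 7: conn=31 S1=5 S2=16 S3=16 blocked=[]
Op 8: conn=14 S1=-12 S2=16 S3=16 blocked=[1]
Op 9: conn=14 S1=-12 S2=27 S3=16 blocked=[1]
Op 10: conn=2 S1=-12 S2=27 S3=4 blocked=[1]
Op 11: conn=12 S1=-12 S2=27 S3=4 blocked=[1]

Answer: S1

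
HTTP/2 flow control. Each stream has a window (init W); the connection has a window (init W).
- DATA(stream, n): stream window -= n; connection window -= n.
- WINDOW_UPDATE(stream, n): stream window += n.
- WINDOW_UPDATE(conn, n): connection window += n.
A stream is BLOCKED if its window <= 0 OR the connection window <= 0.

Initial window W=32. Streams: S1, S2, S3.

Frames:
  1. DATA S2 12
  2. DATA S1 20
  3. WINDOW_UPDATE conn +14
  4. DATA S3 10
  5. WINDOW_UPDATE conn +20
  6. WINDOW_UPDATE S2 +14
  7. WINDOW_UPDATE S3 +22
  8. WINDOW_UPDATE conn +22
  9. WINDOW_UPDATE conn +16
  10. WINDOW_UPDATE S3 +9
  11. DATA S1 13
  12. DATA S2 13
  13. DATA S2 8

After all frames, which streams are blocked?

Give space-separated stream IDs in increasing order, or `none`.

Op 1: conn=20 S1=32 S2=20 S3=32 blocked=[]
Op 2: conn=0 S1=12 S2=20 S3=32 blocked=[1, 2, 3]
Op 3: conn=14 S1=12 S2=20 S3=32 blocked=[]
Op 4: conn=4 S1=12 S2=20 S3=22 blocked=[]
Op 5: conn=24 S1=12 S2=20 S3=22 blocked=[]
Op 6: conn=24 S1=12 S2=34 S3=22 blocked=[]
Op 7: conn=24 S1=12 S2=34 S3=44 blocked=[]
Op 8: conn=46 S1=12 S2=34 S3=44 blocked=[]
Op 9: conn=62 S1=12 S2=34 S3=44 blocked=[]
Op 10: conn=62 S1=12 S2=34 S3=53 blocked=[]
Op 11: conn=49 S1=-1 S2=34 S3=53 blocked=[1]
Op 12: conn=36 S1=-1 S2=21 S3=53 blocked=[1]
Op 13: conn=28 S1=-1 S2=13 S3=53 blocked=[1]

Answer: S1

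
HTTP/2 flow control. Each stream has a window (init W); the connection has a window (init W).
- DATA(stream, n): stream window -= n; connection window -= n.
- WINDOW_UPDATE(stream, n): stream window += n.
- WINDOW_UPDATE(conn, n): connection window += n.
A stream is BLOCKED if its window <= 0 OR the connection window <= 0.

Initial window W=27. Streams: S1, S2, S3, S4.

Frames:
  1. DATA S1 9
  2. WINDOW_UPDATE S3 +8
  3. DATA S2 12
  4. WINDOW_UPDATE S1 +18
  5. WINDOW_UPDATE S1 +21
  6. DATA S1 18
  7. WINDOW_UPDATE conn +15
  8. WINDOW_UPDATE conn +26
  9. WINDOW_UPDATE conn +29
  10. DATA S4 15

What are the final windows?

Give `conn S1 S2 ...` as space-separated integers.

Answer: 43 39 15 35 12

Derivation:
Op 1: conn=18 S1=18 S2=27 S3=27 S4=27 blocked=[]
Op 2: conn=18 S1=18 S2=27 S3=35 S4=27 blocked=[]
Op 3: conn=6 S1=18 S2=15 S3=35 S4=27 blocked=[]
Op 4: conn=6 S1=36 S2=15 S3=35 S4=27 blocked=[]
Op 5: conn=6 S1=57 S2=15 S3=35 S4=27 blocked=[]
Op 6: conn=-12 S1=39 S2=15 S3=35 S4=27 blocked=[1, 2, 3, 4]
Op 7: conn=3 S1=39 S2=15 S3=35 S4=27 blocked=[]
Op 8: conn=29 S1=39 S2=15 S3=35 S4=27 blocked=[]
Op 9: conn=58 S1=39 S2=15 S3=35 S4=27 blocked=[]
Op 10: conn=43 S1=39 S2=15 S3=35 S4=12 blocked=[]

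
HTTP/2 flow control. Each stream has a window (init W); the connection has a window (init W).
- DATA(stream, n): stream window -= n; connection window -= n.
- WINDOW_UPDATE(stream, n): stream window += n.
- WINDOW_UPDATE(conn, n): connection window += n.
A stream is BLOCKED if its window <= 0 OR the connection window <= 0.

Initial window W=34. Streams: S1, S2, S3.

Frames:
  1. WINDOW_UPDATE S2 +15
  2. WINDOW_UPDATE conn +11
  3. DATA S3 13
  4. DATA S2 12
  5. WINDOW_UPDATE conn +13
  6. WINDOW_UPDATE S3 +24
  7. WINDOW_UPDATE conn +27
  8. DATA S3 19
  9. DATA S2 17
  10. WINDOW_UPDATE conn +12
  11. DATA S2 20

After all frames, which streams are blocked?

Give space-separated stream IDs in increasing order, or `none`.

Answer: S2

Derivation:
Op 1: conn=34 S1=34 S2=49 S3=34 blocked=[]
Op 2: conn=45 S1=34 S2=49 S3=34 blocked=[]
Op 3: conn=32 S1=34 S2=49 S3=21 blocked=[]
Op 4: conn=20 S1=34 S2=37 S3=21 blocked=[]
Op 5: conn=33 S1=34 S2=37 S3=21 blocked=[]
Op 6: conn=33 S1=34 S2=37 S3=45 blocked=[]
Op 7: conn=60 S1=34 S2=37 S3=45 blocked=[]
Op 8: conn=41 S1=34 S2=37 S3=26 blocked=[]
Op 9: conn=24 S1=34 S2=20 S3=26 blocked=[]
Op 10: conn=36 S1=34 S2=20 S3=26 blocked=[]
Op 11: conn=16 S1=34 S2=0 S3=26 blocked=[2]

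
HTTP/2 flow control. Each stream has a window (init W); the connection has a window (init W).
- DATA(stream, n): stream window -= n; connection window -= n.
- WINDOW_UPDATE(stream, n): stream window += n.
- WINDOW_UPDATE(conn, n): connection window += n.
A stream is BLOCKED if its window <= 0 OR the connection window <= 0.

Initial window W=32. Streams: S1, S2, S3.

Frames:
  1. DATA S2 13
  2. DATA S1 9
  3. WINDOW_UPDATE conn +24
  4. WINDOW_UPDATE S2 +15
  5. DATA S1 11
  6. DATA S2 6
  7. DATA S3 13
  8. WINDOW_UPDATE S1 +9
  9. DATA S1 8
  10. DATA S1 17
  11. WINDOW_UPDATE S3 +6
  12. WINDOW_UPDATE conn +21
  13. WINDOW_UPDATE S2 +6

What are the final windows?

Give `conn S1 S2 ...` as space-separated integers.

Op 1: conn=19 S1=32 S2=19 S3=32 blocked=[]
Op 2: conn=10 S1=23 S2=19 S3=32 blocked=[]
Op 3: conn=34 S1=23 S2=19 S3=32 blocked=[]
Op 4: conn=34 S1=23 S2=34 S3=32 blocked=[]
Op 5: conn=23 S1=12 S2=34 S3=32 blocked=[]
Op 6: conn=17 S1=12 S2=28 S3=32 blocked=[]
Op 7: conn=4 S1=12 S2=28 S3=19 blocked=[]
Op 8: conn=4 S1=21 S2=28 S3=19 blocked=[]
Op 9: conn=-4 S1=13 S2=28 S3=19 blocked=[1, 2, 3]
Op 10: conn=-21 S1=-4 S2=28 S3=19 blocked=[1, 2, 3]
Op 11: conn=-21 S1=-4 S2=28 S3=25 blocked=[1, 2, 3]
Op 12: conn=0 S1=-4 S2=28 S3=25 blocked=[1, 2, 3]
Op 13: conn=0 S1=-4 S2=34 S3=25 blocked=[1, 2, 3]

Answer: 0 -4 34 25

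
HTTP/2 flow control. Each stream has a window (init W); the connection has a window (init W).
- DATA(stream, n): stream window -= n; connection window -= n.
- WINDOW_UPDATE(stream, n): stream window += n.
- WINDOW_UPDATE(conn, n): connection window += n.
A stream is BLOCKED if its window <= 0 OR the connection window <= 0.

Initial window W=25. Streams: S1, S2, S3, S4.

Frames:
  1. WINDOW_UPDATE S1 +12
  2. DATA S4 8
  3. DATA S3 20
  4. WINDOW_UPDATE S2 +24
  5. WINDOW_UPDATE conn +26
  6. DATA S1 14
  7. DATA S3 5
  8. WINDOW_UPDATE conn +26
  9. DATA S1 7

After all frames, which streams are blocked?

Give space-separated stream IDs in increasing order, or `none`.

Answer: S3

Derivation:
Op 1: conn=25 S1=37 S2=25 S3=25 S4=25 blocked=[]
Op 2: conn=17 S1=37 S2=25 S3=25 S4=17 blocked=[]
Op 3: conn=-3 S1=37 S2=25 S3=5 S4=17 blocked=[1, 2, 3, 4]
Op 4: conn=-3 S1=37 S2=49 S3=5 S4=17 blocked=[1, 2, 3, 4]
Op 5: conn=23 S1=37 S2=49 S3=5 S4=17 blocked=[]
Op 6: conn=9 S1=23 S2=49 S3=5 S4=17 blocked=[]
Op 7: conn=4 S1=23 S2=49 S3=0 S4=17 blocked=[3]
Op 8: conn=30 S1=23 S2=49 S3=0 S4=17 blocked=[3]
Op 9: conn=23 S1=16 S2=49 S3=0 S4=17 blocked=[3]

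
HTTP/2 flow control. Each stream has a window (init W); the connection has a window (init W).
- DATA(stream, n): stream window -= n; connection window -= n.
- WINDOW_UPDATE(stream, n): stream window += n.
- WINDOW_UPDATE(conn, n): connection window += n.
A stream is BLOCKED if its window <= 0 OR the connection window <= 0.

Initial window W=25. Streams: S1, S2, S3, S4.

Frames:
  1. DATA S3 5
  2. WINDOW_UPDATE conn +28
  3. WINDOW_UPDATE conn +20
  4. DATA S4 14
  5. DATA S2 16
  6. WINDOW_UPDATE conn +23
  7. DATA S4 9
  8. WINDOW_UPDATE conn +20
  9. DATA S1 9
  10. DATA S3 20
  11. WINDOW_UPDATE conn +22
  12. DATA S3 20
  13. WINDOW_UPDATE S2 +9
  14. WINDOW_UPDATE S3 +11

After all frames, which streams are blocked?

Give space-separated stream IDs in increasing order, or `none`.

Op 1: conn=20 S1=25 S2=25 S3=20 S4=25 blocked=[]
Op 2: conn=48 S1=25 S2=25 S3=20 S4=25 blocked=[]
Op 3: conn=68 S1=25 S2=25 S3=20 S4=25 blocked=[]
Op 4: conn=54 S1=25 S2=25 S3=20 S4=11 blocked=[]
Op 5: conn=38 S1=25 S2=9 S3=20 S4=11 blocked=[]
Op 6: conn=61 S1=25 S2=9 S3=20 S4=11 blocked=[]
Op 7: conn=52 S1=25 S2=9 S3=20 S4=2 blocked=[]
Op 8: conn=72 S1=25 S2=9 S3=20 S4=2 blocked=[]
Op 9: conn=63 S1=16 S2=9 S3=20 S4=2 blocked=[]
Op 10: conn=43 S1=16 S2=9 S3=0 S4=2 blocked=[3]
Op 11: conn=65 S1=16 S2=9 S3=0 S4=2 blocked=[3]
Op 12: conn=45 S1=16 S2=9 S3=-20 S4=2 blocked=[3]
Op 13: conn=45 S1=16 S2=18 S3=-20 S4=2 blocked=[3]
Op 14: conn=45 S1=16 S2=18 S3=-9 S4=2 blocked=[3]

Answer: S3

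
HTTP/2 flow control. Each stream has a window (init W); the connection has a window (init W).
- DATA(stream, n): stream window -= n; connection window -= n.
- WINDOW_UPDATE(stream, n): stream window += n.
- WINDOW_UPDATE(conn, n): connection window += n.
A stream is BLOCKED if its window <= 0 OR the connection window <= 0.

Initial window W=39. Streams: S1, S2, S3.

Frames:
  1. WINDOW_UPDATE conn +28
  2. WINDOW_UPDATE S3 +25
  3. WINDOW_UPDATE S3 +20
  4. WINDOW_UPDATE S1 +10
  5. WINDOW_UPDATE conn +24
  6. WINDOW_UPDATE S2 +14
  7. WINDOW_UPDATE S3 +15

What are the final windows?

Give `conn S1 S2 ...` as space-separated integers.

Op 1: conn=67 S1=39 S2=39 S3=39 blocked=[]
Op 2: conn=67 S1=39 S2=39 S3=64 blocked=[]
Op 3: conn=67 S1=39 S2=39 S3=84 blocked=[]
Op 4: conn=67 S1=49 S2=39 S3=84 blocked=[]
Op 5: conn=91 S1=49 S2=39 S3=84 blocked=[]
Op 6: conn=91 S1=49 S2=53 S3=84 blocked=[]
Op 7: conn=91 S1=49 S2=53 S3=99 blocked=[]

Answer: 91 49 53 99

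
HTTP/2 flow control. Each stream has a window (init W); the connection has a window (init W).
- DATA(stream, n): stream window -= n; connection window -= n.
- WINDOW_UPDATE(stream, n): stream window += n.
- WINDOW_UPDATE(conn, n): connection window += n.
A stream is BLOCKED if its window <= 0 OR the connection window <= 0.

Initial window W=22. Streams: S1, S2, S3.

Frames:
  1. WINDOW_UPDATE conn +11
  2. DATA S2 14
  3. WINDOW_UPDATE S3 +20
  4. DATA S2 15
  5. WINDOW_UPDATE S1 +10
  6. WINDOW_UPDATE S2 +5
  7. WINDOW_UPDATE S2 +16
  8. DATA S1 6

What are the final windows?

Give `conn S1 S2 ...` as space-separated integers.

Answer: -2 26 14 42

Derivation:
Op 1: conn=33 S1=22 S2=22 S3=22 blocked=[]
Op 2: conn=19 S1=22 S2=8 S3=22 blocked=[]
Op 3: conn=19 S1=22 S2=8 S3=42 blocked=[]
Op 4: conn=4 S1=22 S2=-7 S3=42 blocked=[2]
Op 5: conn=4 S1=32 S2=-7 S3=42 blocked=[2]
Op 6: conn=4 S1=32 S2=-2 S3=42 blocked=[2]
Op 7: conn=4 S1=32 S2=14 S3=42 blocked=[]
Op 8: conn=-2 S1=26 S2=14 S3=42 blocked=[1, 2, 3]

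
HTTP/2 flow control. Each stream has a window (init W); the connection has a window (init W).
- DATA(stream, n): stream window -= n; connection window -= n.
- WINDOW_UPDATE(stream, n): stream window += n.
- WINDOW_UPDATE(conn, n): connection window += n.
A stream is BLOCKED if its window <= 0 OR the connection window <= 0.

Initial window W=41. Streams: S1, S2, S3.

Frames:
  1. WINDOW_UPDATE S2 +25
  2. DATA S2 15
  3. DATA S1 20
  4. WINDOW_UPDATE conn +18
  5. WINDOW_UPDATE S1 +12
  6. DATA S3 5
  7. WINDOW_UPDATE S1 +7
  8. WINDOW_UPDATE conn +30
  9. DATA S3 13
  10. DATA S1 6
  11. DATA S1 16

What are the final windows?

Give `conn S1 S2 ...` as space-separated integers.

Op 1: conn=41 S1=41 S2=66 S3=41 blocked=[]
Op 2: conn=26 S1=41 S2=51 S3=41 blocked=[]
Op 3: conn=6 S1=21 S2=51 S3=41 blocked=[]
Op 4: conn=24 S1=21 S2=51 S3=41 blocked=[]
Op 5: conn=24 S1=33 S2=51 S3=41 blocked=[]
Op 6: conn=19 S1=33 S2=51 S3=36 blocked=[]
Op 7: conn=19 S1=40 S2=51 S3=36 blocked=[]
Op 8: conn=49 S1=40 S2=51 S3=36 blocked=[]
Op 9: conn=36 S1=40 S2=51 S3=23 blocked=[]
Op 10: conn=30 S1=34 S2=51 S3=23 blocked=[]
Op 11: conn=14 S1=18 S2=51 S3=23 blocked=[]

Answer: 14 18 51 23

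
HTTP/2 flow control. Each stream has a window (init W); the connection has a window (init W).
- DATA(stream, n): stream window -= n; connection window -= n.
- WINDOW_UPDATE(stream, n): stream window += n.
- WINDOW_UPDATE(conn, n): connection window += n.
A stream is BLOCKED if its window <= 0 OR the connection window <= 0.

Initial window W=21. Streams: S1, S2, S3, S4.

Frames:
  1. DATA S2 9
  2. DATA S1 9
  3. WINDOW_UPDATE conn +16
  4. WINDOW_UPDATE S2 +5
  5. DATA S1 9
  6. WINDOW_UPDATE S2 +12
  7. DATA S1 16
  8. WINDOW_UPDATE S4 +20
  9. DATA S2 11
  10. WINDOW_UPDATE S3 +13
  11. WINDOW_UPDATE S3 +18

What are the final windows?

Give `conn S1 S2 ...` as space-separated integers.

Answer: -17 -13 18 52 41

Derivation:
Op 1: conn=12 S1=21 S2=12 S3=21 S4=21 blocked=[]
Op 2: conn=3 S1=12 S2=12 S3=21 S4=21 blocked=[]
Op 3: conn=19 S1=12 S2=12 S3=21 S4=21 blocked=[]
Op 4: conn=19 S1=12 S2=17 S3=21 S4=21 blocked=[]
Op 5: conn=10 S1=3 S2=17 S3=21 S4=21 blocked=[]
Op 6: conn=10 S1=3 S2=29 S3=21 S4=21 blocked=[]
Op 7: conn=-6 S1=-13 S2=29 S3=21 S4=21 blocked=[1, 2, 3, 4]
Op 8: conn=-6 S1=-13 S2=29 S3=21 S4=41 blocked=[1, 2, 3, 4]
Op 9: conn=-17 S1=-13 S2=18 S3=21 S4=41 blocked=[1, 2, 3, 4]
Op 10: conn=-17 S1=-13 S2=18 S3=34 S4=41 blocked=[1, 2, 3, 4]
Op 11: conn=-17 S1=-13 S2=18 S3=52 S4=41 blocked=[1, 2, 3, 4]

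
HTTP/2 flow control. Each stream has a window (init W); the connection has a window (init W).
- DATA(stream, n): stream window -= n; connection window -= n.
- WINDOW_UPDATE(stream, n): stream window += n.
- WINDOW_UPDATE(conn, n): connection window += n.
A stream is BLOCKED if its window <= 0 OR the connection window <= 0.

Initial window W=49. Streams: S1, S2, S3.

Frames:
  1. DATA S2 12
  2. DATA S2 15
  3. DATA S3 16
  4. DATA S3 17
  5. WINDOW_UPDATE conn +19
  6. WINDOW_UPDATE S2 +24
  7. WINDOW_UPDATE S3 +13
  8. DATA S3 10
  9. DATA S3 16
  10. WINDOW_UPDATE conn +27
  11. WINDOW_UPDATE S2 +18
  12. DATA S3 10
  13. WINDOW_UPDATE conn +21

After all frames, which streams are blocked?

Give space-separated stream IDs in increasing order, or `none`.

Op 1: conn=37 S1=49 S2=37 S3=49 blocked=[]
Op 2: conn=22 S1=49 S2=22 S3=49 blocked=[]
Op 3: conn=6 S1=49 S2=22 S3=33 blocked=[]
Op 4: conn=-11 S1=49 S2=22 S3=16 blocked=[1, 2, 3]
Op 5: conn=8 S1=49 S2=22 S3=16 blocked=[]
Op 6: conn=8 S1=49 S2=46 S3=16 blocked=[]
Op 7: conn=8 S1=49 S2=46 S3=29 blocked=[]
Op 8: conn=-2 S1=49 S2=46 S3=19 blocked=[1, 2, 3]
Op 9: conn=-18 S1=49 S2=46 S3=3 blocked=[1, 2, 3]
Op 10: conn=9 S1=49 S2=46 S3=3 blocked=[]
Op 11: conn=9 S1=49 S2=64 S3=3 blocked=[]
Op 12: conn=-1 S1=49 S2=64 S3=-7 blocked=[1, 2, 3]
Op 13: conn=20 S1=49 S2=64 S3=-7 blocked=[3]

Answer: S3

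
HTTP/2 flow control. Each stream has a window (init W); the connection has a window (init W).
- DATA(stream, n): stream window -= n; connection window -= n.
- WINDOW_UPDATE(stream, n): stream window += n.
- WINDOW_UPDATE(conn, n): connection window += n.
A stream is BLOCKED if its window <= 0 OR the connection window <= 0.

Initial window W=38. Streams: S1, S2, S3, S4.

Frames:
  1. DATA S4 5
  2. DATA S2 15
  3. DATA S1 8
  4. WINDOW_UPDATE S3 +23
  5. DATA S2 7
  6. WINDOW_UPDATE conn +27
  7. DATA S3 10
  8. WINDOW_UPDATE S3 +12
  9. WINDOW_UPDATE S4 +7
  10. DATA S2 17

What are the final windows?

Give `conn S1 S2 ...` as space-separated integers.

Answer: 3 30 -1 63 40

Derivation:
Op 1: conn=33 S1=38 S2=38 S3=38 S4=33 blocked=[]
Op 2: conn=18 S1=38 S2=23 S3=38 S4=33 blocked=[]
Op 3: conn=10 S1=30 S2=23 S3=38 S4=33 blocked=[]
Op 4: conn=10 S1=30 S2=23 S3=61 S4=33 blocked=[]
Op 5: conn=3 S1=30 S2=16 S3=61 S4=33 blocked=[]
Op 6: conn=30 S1=30 S2=16 S3=61 S4=33 blocked=[]
Op 7: conn=20 S1=30 S2=16 S3=51 S4=33 blocked=[]
Op 8: conn=20 S1=30 S2=16 S3=63 S4=33 blocked=[]
Op 9: conn=20 S1=30 S2=16 S3=63 S4=40 blocked=[]
Op 10: conn=3 S1=30 S2=-1 S3=63 S4=40 blocked=[2]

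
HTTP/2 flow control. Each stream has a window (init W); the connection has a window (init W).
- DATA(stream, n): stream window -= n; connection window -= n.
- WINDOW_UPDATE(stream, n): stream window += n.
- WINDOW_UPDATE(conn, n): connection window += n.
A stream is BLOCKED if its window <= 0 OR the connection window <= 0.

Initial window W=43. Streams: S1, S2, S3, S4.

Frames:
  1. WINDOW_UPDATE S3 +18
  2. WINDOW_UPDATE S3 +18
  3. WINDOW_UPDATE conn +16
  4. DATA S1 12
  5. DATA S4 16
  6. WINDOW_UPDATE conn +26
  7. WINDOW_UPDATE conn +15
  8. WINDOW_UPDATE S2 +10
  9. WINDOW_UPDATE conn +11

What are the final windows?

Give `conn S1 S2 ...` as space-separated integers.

Op 1: conn=43 S1=43 S2=43 S3=61 S4=43 blocked=[]
Op 2: conn=43 S1=43 S2=43 S3=79 S4=43 blocked=[]
Op 3: conn=59 S1=43 S2=43 S3=79 S4=43 blocked=[]
Op 4: conn=47 S1=31 S2=43 S3=79 S4=43 blocked=[]
Op 5: conn=31 S1=31 S2=43 S3=79 S4=27 blocked=[]
Op 6: conn=57 S1=31 S2=43 S3=79 S4=27 blocked=[]
Op 7: conn=72 S1=31 S2=43 S3=79 S4=27 blocked=[]
Op 8: conn=72 S1=31 S2=53 S3=79 S4=27 blocked=[]
Op 9: conn=83 S1=31 S2=53 S3=79 S4=27 blocked=[]

Answer: 83 31 53 79 27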